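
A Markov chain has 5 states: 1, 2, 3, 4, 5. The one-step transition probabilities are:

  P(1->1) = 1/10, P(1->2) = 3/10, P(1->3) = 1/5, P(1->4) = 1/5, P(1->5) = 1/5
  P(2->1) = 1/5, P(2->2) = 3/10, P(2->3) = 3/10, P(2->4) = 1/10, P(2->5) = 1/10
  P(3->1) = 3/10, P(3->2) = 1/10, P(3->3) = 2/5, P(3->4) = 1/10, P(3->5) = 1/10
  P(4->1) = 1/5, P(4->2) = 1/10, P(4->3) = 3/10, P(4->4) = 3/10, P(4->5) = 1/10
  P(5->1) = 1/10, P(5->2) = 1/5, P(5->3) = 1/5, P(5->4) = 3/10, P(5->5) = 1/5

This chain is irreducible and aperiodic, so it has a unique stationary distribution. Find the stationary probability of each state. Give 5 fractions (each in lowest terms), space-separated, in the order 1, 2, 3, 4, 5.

Answer: 179/910 1389/7280 27/91 1331/7280 121/910

Derivation:
The stationary distribution satisfies pi = pi * P, i.e.:
  pi_1 = 1/10*pi_1 + 1/5*pi_2 + 3/10*pi_3 + 1/5*pi_4 + 1/10*pi_5
  pi_2 = 3/10*pi_1 + 3/10*pi_2 + 1/10*pi_3 + 1/10*pi_4 + 1/5*pi_5
  pi_3 = 1/5*pi_1 + 3/10*pi_2 + 2/5*pi_3 + 3/10*pi_4 + 1/5*pi_5
  pi_4 = 1/5*pi_1 + 1/10*pi_2 + 1/10*pi_3 + 3/10*pi_4 + 3/10*pi_5
  pi_5 = 1/5*pi_1 + 1/10*pi_2 + 1/10*pi_3 + 1/10*pi_4 + 1/5*pi_5
with normalization: pi_1 + pi_2 + pi_3 + pi_4 + pi_5 = 1.

Using the first 4 balance equations plus normalization, the linear system A*pi = b is:
  [-9/10, 1/5, 3/10, 1/5, 1/10] . pi = 0
  [3/10, -7/10, 1/10, 1/10, 1/5] . pi = 0
  [1/5, 3/10, -3/5, 3/10, 1/5] . pi = 0
  [1/5, 1/10, 1/10, -7/10, 3/10] . pi = 0
  [1, 1, 1, 1, 1] . pi = 1

Solving yields:
  pi_1 = 179/910
  pi_2 = 1389/7280
  pi_3 = 27/91
  pi_4 = 1331/7280
  pi_5 = 121/910

Verification (pi * P):
  179/910*1/10 + 1389/7280*1/5 + 27/91*3/10 + 1331/7280*1/5 + 121/910*1/10 = 179/910 = pi_1  (ok)
  179/910*3/10 + 1389/7280*3/10 + 27/91*1/10 + 1331/7280*1/10 + 121/910*1/5 = 1389/7280 = pi_2  (ok)
  179/910*1/5 + 1389/7280*3/10 + 27/91*2/5 + 1331/7280*3/10 + 121/910*1/5 = 27/91 = pi_3  (ok)
  179/910*1/5 + 1389/7280*1/10 + 27/91*1/10 + 1331/7280*3/10 + 121/910*3/10 = 1331/7280 = pi_4  (ok)
  179/910*1/5 + 1389/7280*1/10 + 27/91*1/10 + 1331/7280*1/10 + 121/910*1/5 = 121/910 = pi_5  (ok)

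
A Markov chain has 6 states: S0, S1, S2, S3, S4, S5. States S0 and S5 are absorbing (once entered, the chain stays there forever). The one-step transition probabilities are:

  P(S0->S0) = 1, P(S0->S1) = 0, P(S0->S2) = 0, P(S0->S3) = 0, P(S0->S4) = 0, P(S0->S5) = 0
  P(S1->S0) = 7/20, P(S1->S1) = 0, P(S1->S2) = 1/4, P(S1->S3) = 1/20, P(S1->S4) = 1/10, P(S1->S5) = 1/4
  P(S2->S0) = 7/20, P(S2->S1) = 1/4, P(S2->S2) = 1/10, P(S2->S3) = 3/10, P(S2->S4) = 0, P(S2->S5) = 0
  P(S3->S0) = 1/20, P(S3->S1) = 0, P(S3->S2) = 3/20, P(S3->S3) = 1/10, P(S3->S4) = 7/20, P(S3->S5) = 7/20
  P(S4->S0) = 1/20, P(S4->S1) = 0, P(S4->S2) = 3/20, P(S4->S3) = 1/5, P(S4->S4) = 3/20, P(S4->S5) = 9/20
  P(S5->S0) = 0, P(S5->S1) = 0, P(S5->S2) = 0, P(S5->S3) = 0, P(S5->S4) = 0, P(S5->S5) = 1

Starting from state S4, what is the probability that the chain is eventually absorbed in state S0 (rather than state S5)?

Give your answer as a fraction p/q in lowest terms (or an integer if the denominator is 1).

Answer: 1892/8347

Derivation:
Let a_i = P(absorbed in S0 | start in state i).
Boundary conditions: a_S0 = 1, a_S5 = 0.
For each transient state i, a_i = sum_j P(i->j) * a_j:
  a_S1 = 7/20*a_S0 + 0*a_S1 + 1/4*a_S2 + 1/20*a_S3 + 1/10*a_S4 + 1/4*a_S5
  a_S2 = 7/20*a_S0 + 1/4*a_S1 + 1/10*a_S2 + 3/10*a_S3 + 0*a_S4 + 0*a_S5
  a_S3 = 1/20*a_S0 + 0*a_S1 + 3/20*a_S2 + 1/10*a_S3 + 7/20*a_S4 + 7/20*a_S5
  a_S4 = 1/20*a_S0 + 0*a_S1 + 3/20*a_S2 + 1/5*a_S3 + 3/20*a_S4 + 9/20*a_S5

Substituting a_S0 = 1 and a_S5 = 0, rearrange to (I - Q) a = r where r[i] = P(i -> S0):
  [1, -1/4, -1/20, -1/10] . (a_S1, a_S2, a_S3, a_S4) = 7/20
  [-1/4, 9/10, -3/10, 0] . (a_S1, a_S2, a_S3, a_S4) = 7/20
  [0, -3/20, 9/10, -7/20] . (a_S1, a_S2, a_S3, a_S4) = 1/20
  [0, -3/20, -1/5, 17/20] . (a_S1, a_S2, a_S3, a_S4) = 1/20

Solving yields:
  a_S1 = 22553/41735
  a_S2 = 5187/8347
  a_S3 = 2064/8347
  a_S4 = 1892/8347

Starting state is S4, so the absorption probability is a_S4 = 1892/8347.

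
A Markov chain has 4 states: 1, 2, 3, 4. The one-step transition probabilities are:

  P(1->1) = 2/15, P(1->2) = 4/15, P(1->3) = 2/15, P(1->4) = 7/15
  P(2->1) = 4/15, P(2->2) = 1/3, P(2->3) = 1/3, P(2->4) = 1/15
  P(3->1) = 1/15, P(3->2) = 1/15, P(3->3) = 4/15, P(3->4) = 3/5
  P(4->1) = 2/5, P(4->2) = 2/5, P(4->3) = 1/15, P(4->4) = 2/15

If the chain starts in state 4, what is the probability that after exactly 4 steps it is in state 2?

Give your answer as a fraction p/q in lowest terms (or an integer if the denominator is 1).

Computing P^4 by repeated multiplication:
P^1 =
  1: [2/15, 4/15, 2/15, 7/15]
  2: [4/15, 1/3, 1/3, 1/15]
  3: [1/15, 1/15, 4/15, 3/5]
  4: [2/5, 2/5, 1/15, 2/15]
P^2 =
  1: [64/225, 8/25, 13/75, 2/9]
  2: [13/75, 52/225, 6/25, 16/45]
  3: [64/225, 67/225, 32/225, 62/225]
  4: [49/225, 67/225, 16/75, 61/225]
P^3 =
  1: [151/675, 191/675, 694/3375, 971/3375]
  2: [164/675, 38/135, 634/3375, 971/3375]
  3: [32/135, 199/675, 653/3375, 103/375]
  4: [52/225, 7/25, 686/3375, 964/3375]
P^4 =
  1: [158/675, 2863/10125, 3344/16875, 14428/50625]
  2: [476/2025, 322/1125, 3299/16875, 14338/50625]
  3: [2359/10125, 2878/10125, 10114/50625, 14326/50625]
  4: [2362/10125, 2863/10125, 3331/16875, 14507/50625]

(P^4)[4 -> 2] = 2863/10125

Answer: 2863/10125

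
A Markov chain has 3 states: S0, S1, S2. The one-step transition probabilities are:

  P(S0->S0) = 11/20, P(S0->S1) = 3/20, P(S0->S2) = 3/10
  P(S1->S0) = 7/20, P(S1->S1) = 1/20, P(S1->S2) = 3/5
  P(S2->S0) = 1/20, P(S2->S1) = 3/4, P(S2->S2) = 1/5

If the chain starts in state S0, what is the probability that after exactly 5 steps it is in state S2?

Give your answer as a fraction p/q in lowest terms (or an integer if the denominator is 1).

Computing P^5 by repeated multiplication:
P^1 =
  S0: [11/20, 3/20, 3/10]
  S1: [7/20, 1/20, 3/5]
  S2: [1/20, 3/4, 1/5]
P^2 =
  S0: [37/100, 63/200, 63/200]
  S1: [6/25, 101/200, 51/200]
  S2: [3/10, 39/200, 101/200]
P^3 =
  S0: [659/2000, 123/400, 363/1000]
  S1: [643/2000, 101/400, 213/500]
  S2: [517/2000, 867/2000, 77/250]
P^4 =
  S0: [307/1000, 6741/20000, 7119/20000]
  S1: [573/2000, 7607/20000, 6663/20000]
  S2: [3093/10000, 5829/20000, 1597/4000]
P^5 =
  S0: [60923/200000, 65973/200000, 4569/12500]
  S1: [61471/200000, 62371/200000, 38079/100000]
  S2: [58417/200000, 72081/200000, 34751/100000]

(P^5)[S0 -> S2] = 4569/12500

Answer: 4569/12500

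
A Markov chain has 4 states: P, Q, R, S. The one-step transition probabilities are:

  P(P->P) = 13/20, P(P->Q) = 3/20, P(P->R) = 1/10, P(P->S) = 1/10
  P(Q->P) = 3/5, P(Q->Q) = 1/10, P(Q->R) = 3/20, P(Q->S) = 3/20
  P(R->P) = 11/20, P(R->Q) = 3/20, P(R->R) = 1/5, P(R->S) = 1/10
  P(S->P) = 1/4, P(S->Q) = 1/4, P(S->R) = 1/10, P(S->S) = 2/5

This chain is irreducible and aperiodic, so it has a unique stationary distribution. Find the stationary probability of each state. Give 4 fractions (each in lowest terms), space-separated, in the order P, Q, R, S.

Answer: 83/146 23/146 35/292 45/292

Derivation:
The stationary distribution satisfies pi = pi * P, i.e.:
  pi_P = 13/20*pi_P + 3/5*pi_Q + 11/20*pi_R + 1/4*pi_S
  pi_Q = 3/20*pi_P + 1/10*pi_Q + 3/20*pi_R + 1/4*pi_S
  pi_R = 1/10*pi_P + 3/20*pi_Q + 1/5*pi_R + 1/10*pi_S
  pi_S = 1/10*pi_P + 3/20*pi_Q + 1/10*pi_R + 2/5*pi_S
with normalization: pi_P + pi_Q + pi_R + pi_S = 1.

Using the first 3 balance equations plus normalization, the linear system A*pi = b is:
  [-7/20, 3/5, 11/20, 1/4] . pi = 0
  [3/20, -9/10, 3/20, 1/4] . pi = 0
  [1/10, 3/20, -4/5, 1/10] . pi = 0
  [1, 1, 1, 1] . pi = 1

Solving yields:
  pi_P = 83/146
  pi_Q = 23/146
  pi_R = 35/292
  pi_S = 45/292

Verification (pi * P):
  83/146*13/20 + 23/146*3/5 + 35/292*11/20 + 45/292*1/4 = 83/146 = pi_P  (ok)
  83/146*3/20 + 23/146*1/10 + 35/292*3/20 + 45/292*1/4 = 23/146 = pi_Q  (ok)
  83/146*1/10 + 23/146*3/20 + 35/292*1/5 + 45/292*1/10 = 35/292 = pi_R  (ok)
  83/146*1/10 + 23/146*3/20 + 35/292*1/10 + 45/292*2/5 = 45/292 = pi_S  (ok)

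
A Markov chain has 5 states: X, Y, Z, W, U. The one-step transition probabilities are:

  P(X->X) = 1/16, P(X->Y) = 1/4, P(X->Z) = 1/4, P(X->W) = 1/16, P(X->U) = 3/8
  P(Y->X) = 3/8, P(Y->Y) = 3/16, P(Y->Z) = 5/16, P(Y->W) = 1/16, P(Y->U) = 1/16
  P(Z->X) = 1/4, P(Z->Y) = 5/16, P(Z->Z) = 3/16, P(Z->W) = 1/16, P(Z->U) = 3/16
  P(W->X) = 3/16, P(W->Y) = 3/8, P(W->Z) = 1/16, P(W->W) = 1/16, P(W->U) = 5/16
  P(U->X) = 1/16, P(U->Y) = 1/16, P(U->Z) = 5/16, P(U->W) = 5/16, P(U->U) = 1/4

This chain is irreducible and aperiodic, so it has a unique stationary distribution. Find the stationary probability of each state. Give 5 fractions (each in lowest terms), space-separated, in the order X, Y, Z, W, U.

Answer: 7773/40400 18083/80800 19451/80800 599/5050 2267/10100

Derivation:
The stationary distribution satisfies pi = pi * P, i.e.:
  pi_X = 1/16*pi_X + 3/8*pi_Y + 1/4*pi_Z + 3/16*pi_W + 1/16*pi_U
  pi_Y = 1/4*pi_X + 3/16*pi_Y + 5/16*pi_Z + 3/8*pi_W + 1/16*pi_U
  pi_Z = 1/4*pi_X + 5/16*pi_Y + 3/16*pi_Z + 1/16*pi_W + 5/16*pi_U
  pi_W = 1/16*pi_X + 1/16*pi_Y + 1/16*pi_Z + 1/16*pi_W + 5/16*pi_U
  pi_U = 3/8*pi_X + 1/16*pi_Y + 3/16*pi_Z + 5/16*pi_W + 1/4*pi_U
with normalization: pi_X + pi_Y + pi_Z + pi_W + pi_U = 1.

Using the first 4 balance equations plus normalization, the linear system A*pi = b is:
  [-15/16, 3/8, 1/4, 3/16, 1/16] . pi = 0
  [1/4, -13/16, 5/16, 3/8, 1/16] . pi = 0
  [1/4, 5/16, -13/16, 1/16, 5/16] . pi = 0
  [1/16, 1/16, 1/16, -15/16, 5/16] . pi = 0
  [1, 1, 1, 1, 1] . pi = 1

Solving yields:
  pi_X = 7773/40400
  pi_Y = 18083/80800
  pi_Z = 19451/80800
  pi_W = 599/5050
  pi_U = 2267/10100

Verification (pi * P):
  7773/40400*1/16 + 18083/80800*3/8 + 19451/80800*1/4 + 599/5050*3/16 + 2267/10100*1/16 = 7773/40400 = pi_X  (ok)
  7773/40400*1/4 + 18083/80800*3/16 + 19451/80800*5/16 + 599/5050*3/8 + 2267/10100*1/16 = 18083/80800 = pi_Y  (ok)
  7773/40400*1/4 + 18083/80800*5/16 + 19451/80800*3/16 + 599/5050*1/16 + 2267/10100*5/16 = 19451/80800 = pi_Z  (ok)
  7773/40400*1/16 + 18083/80800*1/16 + 19451/80800*1/16 + 599/5050*1/16 + 2267/10100*5/16 = 599/5050 = pi_W  (ok)
  7773/40400*3/8 + 18083/80800*1/16 + 19451/80800*3/16 + 599/5050*5/16 + 2267/10100*1/4 = 2267/10100 = pi_U  (ok)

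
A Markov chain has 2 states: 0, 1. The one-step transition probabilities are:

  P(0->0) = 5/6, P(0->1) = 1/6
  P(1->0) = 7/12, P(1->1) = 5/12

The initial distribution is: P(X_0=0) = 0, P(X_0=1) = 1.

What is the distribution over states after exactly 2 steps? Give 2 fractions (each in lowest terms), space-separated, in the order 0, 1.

Propagating the distribution step by step (d_{t+1} = d_t * P):
d_0 = (0=0, 1=1)
  d_1[0] = 0*5/6 + 1*7/12 = 7/12
  d_1[1] = 0*1/6 + 1*5/12 = 5/12
d_1 = (0=7/12, 1=5/12)
  d_2[0] = 7/12*5/6 + 5/12*7/12 = 35/48
  d_2[1] = 7/12*1/6 + 5/12*5/12 = 13/48
d_2 = (0=35/48, 1=13/48)

Answer: 35/48 13/48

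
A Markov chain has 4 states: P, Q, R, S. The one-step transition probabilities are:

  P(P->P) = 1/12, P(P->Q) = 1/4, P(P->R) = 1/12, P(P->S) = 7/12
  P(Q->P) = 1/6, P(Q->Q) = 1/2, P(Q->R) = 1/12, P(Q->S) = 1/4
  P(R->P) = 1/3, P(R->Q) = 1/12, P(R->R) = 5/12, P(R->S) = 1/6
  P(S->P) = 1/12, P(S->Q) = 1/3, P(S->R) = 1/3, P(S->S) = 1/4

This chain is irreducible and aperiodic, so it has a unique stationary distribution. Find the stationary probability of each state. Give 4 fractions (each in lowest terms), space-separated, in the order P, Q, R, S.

Answer: 31/185 58/185 43/185 53/185

Derivation:
The stationary distribution satisfies pi = pi * P, i.e.:
  pi_P = 1/12*pi_P + 1/6*pi_Q + 1/3*pi_R + 1/12*pi_S
  pi_Q = 1/4*pi_P + 1/2*pi_Q + 1/12*pi_R + 1/3*pi_S
  pi_R = 1/12*pi_P + 1/12*pi_Q + 5/12*pi_R + 1/3*pi_S
  pi_S = 7/12*pi_P + 1/4*pi_Q + 1/6*pi_R + 1/4*pi_S
with normalization: pi_P + pi_Q + pi_R + pi_S = 1.

Using the first 3 balance equations plus normalization, the linear system A*pi = b is:
  [-11/12, 1/6, 1/3, 1/12] . pi = 0
  [1/4, -1/2, 1/12, 1/3] . pi = 0
  [1/12, 1/12, -7/12, 1/3] . pi = 0
  [1, 1, 1, 1] . pi = 1

Solving yields:
  pi_P = 31/185
  pi_Q = 58/185
  pi_R = 43/185
  pi_S = 53/185

Verification (pi * P):
  31/185*1/12 + 58/185*1/6 + 43/185*1/3 + 53/185*1/12 = 31/185 = pi_P  (ok)
  31/185*1/4 + 58/185*1/2 + 43/185*1/12 + 53/185*1/3 = 58/185 = pi_Q  (ok)
  31/185*1/12 + 58/185*1/12 + 43/185*5/12 + 53/185*1/3 = 43/185 = pi_R  (ok)
  31/185*7/12 + 58/185*1/4 + 43/185*1/6 + 53/185*1/4 = 53/185 = pi_S  (ok)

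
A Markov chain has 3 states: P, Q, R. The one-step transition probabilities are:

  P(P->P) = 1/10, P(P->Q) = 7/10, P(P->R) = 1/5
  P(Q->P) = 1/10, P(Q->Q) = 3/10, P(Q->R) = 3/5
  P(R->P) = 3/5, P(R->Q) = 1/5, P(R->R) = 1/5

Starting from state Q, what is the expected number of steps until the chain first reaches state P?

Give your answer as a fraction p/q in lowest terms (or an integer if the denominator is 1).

Let h_i = expected steps to first reach P from state i.
Boundary: h_P = 0.
First-step equations for the other states:
  h_Q = 1 + 1/10*h_P + 3/10*h_Q + 3/5*h_R
  h_R = 1 + 3/5*h_P + 1/5*h_Q + 1/5*h_R

Substituting h_P = 0 and rearranging gives the linear system (I - Q) h = 1:
  [7/10, -3/5] . (h_Q, h_R) = 1
  [-1/5, 4/5] . (h_Q, h_R) = 1

Solving yields:
  h_Q = 35/11
  h_R = 45/22

Starting state is Q, so the expected hitting time is h_Q = 35/11.

Answer: 35/11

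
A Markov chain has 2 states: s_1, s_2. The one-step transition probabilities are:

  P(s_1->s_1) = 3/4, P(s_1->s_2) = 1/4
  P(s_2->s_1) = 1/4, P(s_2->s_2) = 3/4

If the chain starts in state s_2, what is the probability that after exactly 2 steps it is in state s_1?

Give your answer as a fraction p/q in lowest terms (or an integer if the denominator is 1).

Computing P^2 by repeated multiplication:
P^1 =
  s_1: [3/4, 1/4]
  s_2: [1/4, 3/4]
P^2 =
  s_1: [5/8, 3/8]
  s_2: [3/8, 5/8]

(P^2)[s_2 -> s_1] = 3/8

Answer: 3/8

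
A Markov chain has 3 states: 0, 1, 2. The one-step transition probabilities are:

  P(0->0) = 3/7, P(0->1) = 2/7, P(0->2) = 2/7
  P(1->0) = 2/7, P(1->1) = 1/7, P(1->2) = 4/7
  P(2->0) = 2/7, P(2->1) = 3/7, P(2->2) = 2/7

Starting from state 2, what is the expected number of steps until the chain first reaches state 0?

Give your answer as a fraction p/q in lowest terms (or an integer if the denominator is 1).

Answer: 7/2

Derivation:
Let h_i = expected steps to first reach 0 from state i.
Boundary: h_0 = 0.
First-step equations for the other states:
  h_1 = 1 + 2/7*h_0 + 1/7*h_1 + 4/7*h_2
  h_2 = 1 + 2/7*h_0 + 3/7*h_1 + 2/7*h_2

Substituting h_0 = 0 and rearranging gives the linear system (I - Q) h = 1:
  [6/7, -4/7] . (h_1, h_2) = 1
  [-3/7, 5/7] . (h_1, h_2) = 1

Solving yields:
  h_1 = 7/2
  h_2 = 7/2

Starting state is 2, so the expected hitting time is h_2 = 7/2.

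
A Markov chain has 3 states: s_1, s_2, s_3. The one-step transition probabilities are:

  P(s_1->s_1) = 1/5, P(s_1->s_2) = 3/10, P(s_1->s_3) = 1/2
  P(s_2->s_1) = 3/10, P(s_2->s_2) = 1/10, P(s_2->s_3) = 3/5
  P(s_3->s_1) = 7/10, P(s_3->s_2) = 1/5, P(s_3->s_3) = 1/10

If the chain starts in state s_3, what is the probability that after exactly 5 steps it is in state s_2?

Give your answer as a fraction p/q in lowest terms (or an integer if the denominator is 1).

Answer: 5401/25000

Derivation:
Computing P^5 by repeated multiplication:
P^1 =
  s_1: [1/5, 3/10, 1/2]
  s_2: [3/10, 1/10, 3/5]
  s_3: [7/10, 1/5, 1/10]
P^2 =
  s_1: [12/25, 19/100, 33/100]
  s_2: [51/100, 11/50, 27/100]
  s_3: [27/100, 1/4, 12/25]
P^3 =
  s_1: [48/125, 229/1000, 387/1000]
  s_2: [357/1000, 229/1000, 207/500]
  s_3: [93/200, 101/500, 333/1000]
P^4 =
  s_1: [1041/2500, 431/2000, 3681/10000]
  s_2: [4299/10000, 133/625, 3573/10000]
  s_3: [3867/10000, 2263/10000, 387/1000]
P^5 =
  s_1: [507/1250, 22009/100000, 37431/100000]
  s_2: [39993/100000, 22171/100000, 9459/25000]
  s_3: [41613/100000, 5401/25000, 36783/100000]

(P^5)[s_3 -> s_2] = 5401/25000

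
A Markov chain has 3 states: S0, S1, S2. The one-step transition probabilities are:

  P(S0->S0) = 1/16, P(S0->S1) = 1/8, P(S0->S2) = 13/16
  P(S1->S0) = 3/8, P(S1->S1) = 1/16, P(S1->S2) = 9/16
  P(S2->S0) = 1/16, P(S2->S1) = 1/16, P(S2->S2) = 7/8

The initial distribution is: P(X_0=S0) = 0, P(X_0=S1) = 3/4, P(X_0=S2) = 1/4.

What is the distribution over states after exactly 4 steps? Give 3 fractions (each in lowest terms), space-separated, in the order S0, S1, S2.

Propagating the distribution step by step (d_{t+1} = d_t * P):
d_0 = (S0=0, S1=3/4, S2=1/4)
  d_1[S0] = 0*1/16 + 3/4*3/8 + 1/4*1/16 = 19/64
  d_1[S1] = 0*1/8 + 3/4*1/16 + 1/4*1/16 = 1/16
  d_1[S2] = 0*13/16 + 3/4*9/16 + 1/4*7/8 = 41/64
d_1 = (S0=19/64, S1=1/16, S2=41/64)
  d_2[S0] = 19/64*1/16 + 1/16*3/8 + 41/64*1/16 = 21/256
  d_2[S1] = 19/64*1/8 + 1/16*1/16 + 41/64*1/16 = 83/1024
  d_2[S2] = 19/64*13/16 + 1/16*9/16 + 41/64*7/8 = 857/1024
d_2 = (S0=21/256, S1=83/1024, S2=857/1024)
  d_3[S0] = 21/256*1/16 + 83/1024*3/8 + 857/1024*1/16 = 1439/16384
  d_3[S1] = 21/256*1/8 + 83/1024*1/16 + 857/1024*1/16 = 277/4096
  d_3[S2] = 21/256*13/16 + 83/1024*9/16 + 857/1024*7/8 = 13837/16384
d_3 = (S0=1439/16384, S1=277/4096, S2=13837/16384)
  d_4[S0] = 1439/16384*1/16 + 277/4096*3/8 + 13837/16384*1/16 = 5481/65536
  d_4[S1] = 1439/16384*1/8 + 277/4096*1/16 + 13837/16384*1/16 = 17823/262144
  d_4[S2] = 1439/16384*13/16 + 277/4096*9/16 + 13837/16384*7/8 = 222397/262144
d_4 = (S0=5481/65536, S1=17823/262144, S2=222397/262144)

Answer: 5481/65536 17823/262144 222397/262144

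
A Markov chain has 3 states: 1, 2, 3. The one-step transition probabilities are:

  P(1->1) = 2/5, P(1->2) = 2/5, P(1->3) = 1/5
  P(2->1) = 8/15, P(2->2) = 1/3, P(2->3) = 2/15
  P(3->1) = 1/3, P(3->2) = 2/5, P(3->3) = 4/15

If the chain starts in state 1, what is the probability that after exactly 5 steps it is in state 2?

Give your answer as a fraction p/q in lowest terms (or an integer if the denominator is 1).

Answer: 94922/253125

Derivation:
Computing P^5 by repeated multiplication:
P^1 =
  1: [2/5, 2/5, 1/5]
  2: [8/15, 1/3, 2/15]
  3: [1/3, 2/5, 4/15]
P^2 =
  1: [11/25, 28/75, 14/75]
  2: [98/225, 17/45, 14/75]
  3: [98/225, 28/75, 43/225]
P^3 =
  1: [164/375, 422/1125, 211/1125]
  2: [1478/3375, 253/675, 632/3375]
  3: [59/135, 422/1125, 634/3375]
P^4 =
  1: [2461/5625, 6328/16875, 3164/16875]
  2: [22148/50625, 3797/10125, 3164/16875]
  3: [22148/50625, 6328/16875, 9493/50625]
P^5 =
  1: [36914/84375, 94922/253125, 47461/253125]
  2: [332228/759375, 56953/151875, 142382/759375]
  3: [13289/30375, 94922/253125, 142384/759375]

(P^5)[1 -> 2] = 94922/253125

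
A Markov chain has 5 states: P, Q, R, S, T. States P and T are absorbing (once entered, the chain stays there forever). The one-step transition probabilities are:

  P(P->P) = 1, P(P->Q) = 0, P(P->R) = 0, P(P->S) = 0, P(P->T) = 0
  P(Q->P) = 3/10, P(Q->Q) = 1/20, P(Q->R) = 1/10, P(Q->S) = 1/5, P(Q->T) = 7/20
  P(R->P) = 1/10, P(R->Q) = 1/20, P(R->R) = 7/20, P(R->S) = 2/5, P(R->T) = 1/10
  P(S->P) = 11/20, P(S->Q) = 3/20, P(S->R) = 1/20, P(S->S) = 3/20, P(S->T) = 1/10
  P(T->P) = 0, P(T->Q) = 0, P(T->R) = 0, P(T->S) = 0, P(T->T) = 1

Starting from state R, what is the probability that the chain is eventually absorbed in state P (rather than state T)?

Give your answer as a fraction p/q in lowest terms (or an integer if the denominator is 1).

Answer: 2584/3805

Derivation:
Let a_i = P(absorbed in P | start in state i).
Boundary conditions: a_P = 1, a_T = 0.
For each transient state i, a_i = sum_j P(i->j) * a_j:
  a_Q = 3/10*a_P + 1/20*a_Q + 1/10*a_R + 1/5*a_S + 7/20*a_T
  a_R = 1/10*a_P + 1/20*a_Q + 7/20*a_R + 2/5*a_S + 1/10*a_T
  a_S = 11/20*a_P + 3/20*a_Q + 1/20*a_R + 3/20*a_S + 1/10*a_T

Substituting a_P = 1 and a_T = 0, rearrange to (I - Q) a = r where r[i] = P(i -> P):
  [19/20, -1/10, -1/5] . (a_Q, a_R, a_S) = 3/10
  [-1/20, 13/20, -2/5] . (a_Q, a_R, a_S) = 1/10
  [-3/20, -1/20, 17/20] . (a_Q, a_R, a_S) = 11/20

Solving yields:
  a_Q = 2102/3805
  a_R = 2584/3805
  a_S = 597/761

Starting state is R, so the absorption probability is a_R = 2584/3805.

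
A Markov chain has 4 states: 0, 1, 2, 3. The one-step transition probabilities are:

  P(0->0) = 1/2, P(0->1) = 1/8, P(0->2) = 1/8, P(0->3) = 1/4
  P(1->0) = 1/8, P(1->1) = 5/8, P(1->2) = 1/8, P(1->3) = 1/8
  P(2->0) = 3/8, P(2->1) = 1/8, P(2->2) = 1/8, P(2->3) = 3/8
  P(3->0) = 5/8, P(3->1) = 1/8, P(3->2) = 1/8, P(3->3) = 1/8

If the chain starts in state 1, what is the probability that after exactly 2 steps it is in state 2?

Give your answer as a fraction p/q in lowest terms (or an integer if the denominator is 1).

Computing P^2 by repeated multiplication:
P^1 =
  0: [1/2, 1/8, 1/8, 1/4]
  1: [1/8, 5/8, 1/8, 1/8]
  2: [3/8, 1/8, 1/8, 3/8]
  3: [5/8, 1/8, 1/8, 1/8]
P^2 =
  0: [15/32, 3/16, 1/8, 7/32]
  1: [17/64, 7/16, 1/8, 11/64]
  2: [31/64, 3/16, 1/8, 13/64]
  3: [29/64, 3/16, 1/8, 15/64]

(P^2)[1 -> 2] = 1/8

Answer: 1/8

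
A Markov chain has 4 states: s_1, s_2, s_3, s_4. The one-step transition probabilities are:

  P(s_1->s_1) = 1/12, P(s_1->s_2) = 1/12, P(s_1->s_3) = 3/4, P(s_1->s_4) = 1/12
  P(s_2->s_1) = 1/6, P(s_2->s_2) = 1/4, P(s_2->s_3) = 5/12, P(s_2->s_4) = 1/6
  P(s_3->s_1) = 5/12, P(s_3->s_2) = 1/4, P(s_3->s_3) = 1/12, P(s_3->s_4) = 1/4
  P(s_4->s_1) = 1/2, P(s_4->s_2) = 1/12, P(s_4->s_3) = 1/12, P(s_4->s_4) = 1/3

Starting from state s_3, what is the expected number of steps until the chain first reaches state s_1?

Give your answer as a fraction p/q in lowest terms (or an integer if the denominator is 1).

Answer: 780/301

Derivation:
Let h_i = expected steps to first reach s_1 from state i.
Boundary: h_s_1 = 0.
First-step equations for the other states:
  h_s_2 = 1 + 1/6*h_s_1 + 1/4*h_s_2 + 5/12*h_s_3 + 1/6*h_s_4
  h_s_3 = 1 + 5/12*h_s_1 + 1/4*h_s_2 + 1/12*h_s_3 + 1/4*h_s_4
  h_s_4 = 1 + 1/2*h_s_1 + 1/12*h_s_2 + 1/12*h_s_3 + 1/3*h_s_4

Substituting h_s_1 = 0 and rearranging gives the linear system (I - Q) h = 1:
  [3/4, -5/12, -1/6] . (h_s_2, h_s_3, h_s_4) = 1
  [-1/4, 11/12, -1/4] . (h_s_2, h_s_3, h_s_4) = 1
  [-1/12, -1/12, 2/3] . (h_s_2, h_s_3, h_s_4) = 1

Solving yields:
  h_s_2 = 984/301
  h_s_3 = 780/301
  h_s_4 = 96/43

Starting state is s_3, so the expected hitting time is h_s_3 = 780/301.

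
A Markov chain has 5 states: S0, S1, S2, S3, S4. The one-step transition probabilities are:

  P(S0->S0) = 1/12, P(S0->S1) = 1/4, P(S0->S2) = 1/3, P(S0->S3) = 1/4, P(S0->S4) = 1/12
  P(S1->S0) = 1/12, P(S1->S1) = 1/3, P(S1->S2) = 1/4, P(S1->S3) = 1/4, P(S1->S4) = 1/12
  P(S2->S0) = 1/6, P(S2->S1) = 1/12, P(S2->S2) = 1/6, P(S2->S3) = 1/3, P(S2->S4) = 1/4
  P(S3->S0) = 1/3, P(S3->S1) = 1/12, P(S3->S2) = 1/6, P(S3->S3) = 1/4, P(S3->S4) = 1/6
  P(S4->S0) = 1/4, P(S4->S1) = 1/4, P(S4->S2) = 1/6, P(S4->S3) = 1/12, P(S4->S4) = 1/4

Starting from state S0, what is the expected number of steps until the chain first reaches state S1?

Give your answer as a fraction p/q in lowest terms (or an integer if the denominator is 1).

Let h_i = expected steps to first reach S1 from state i.
Boundary: h_S1 = 0.
First-step equations for the other states:
  h_S0 = 1 + 1/12*h_S0 + 1/4*h_S1 + 1/3*h_S2 + 1/4*h_S3 + 1/12*h_S4
  h_S2 = 1 + 1/6*h_S0 + 1/12*h_S1 + 1/6*h_S2 + 1/3*h_S3 + 1/4*h_S4
  h_S3 = 1 + 1/3*h_S0 + 1/12*h_S1 + 1/6*h_S2 + 1/4*h_S3 + 1/6*h_S4
  h_S4 = 1 + 1/4*h_S0 + 1/4*h_S1 + 1/6*h_S2 + 1/12*h_S3 + 1/4*h_S4

Substituting h_S1 = 0 and rearranging gives the linear system (I - Q) h = 1:
  [11/12, -1/3, -1/4, -1/12] . (h_S0, h_S2, h_S3, h_S4) = 1
  [-1/6, 5/6, -1/3, -1/4] . (h_S0, h_S2, h_S3, h_S4) = 1
  [-1/3, -1/6, 3/4, -1/6] . (h_S0, h_S2, h_S3, h_S4) = 1
  [-1/4, -1/6, -1/12, 3/4] . (h_S0, h_S2, h_S3, h_S4) = 1

Solving yields:
  h_S0 = 1180/203
  h_S2 = 4052/609
  h_S3 = 4028/609
  h_S4 = 3340/609

Starting state is S0, so the expected hitting time is h_S0 = 1180/203.

Answer: 1180/203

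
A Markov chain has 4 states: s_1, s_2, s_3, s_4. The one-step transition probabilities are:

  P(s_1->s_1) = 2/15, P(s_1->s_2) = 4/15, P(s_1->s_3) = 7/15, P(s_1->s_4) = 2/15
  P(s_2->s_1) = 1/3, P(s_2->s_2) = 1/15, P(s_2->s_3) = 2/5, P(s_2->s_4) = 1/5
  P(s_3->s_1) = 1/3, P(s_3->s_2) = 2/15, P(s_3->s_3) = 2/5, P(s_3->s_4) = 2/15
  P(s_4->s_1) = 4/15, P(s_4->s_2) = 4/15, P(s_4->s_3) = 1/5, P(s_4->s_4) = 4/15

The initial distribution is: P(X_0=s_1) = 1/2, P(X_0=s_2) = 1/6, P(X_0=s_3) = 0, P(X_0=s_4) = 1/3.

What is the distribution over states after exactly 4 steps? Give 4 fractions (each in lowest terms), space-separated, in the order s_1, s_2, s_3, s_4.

Answer: 40844/151875 10877/60750 58342/151875 50993/303750

Derivation:
Propagating the distribution step by step (d_{t+1} = d_t * P):
d_0 = (s_1=1/2, s_2=1/6, s_3=0, s_4=1/3)
  d_1[s_1] = 1/2*2/15 + 1/6*1/3 + 0*1/3 + 1/3*4/15 = 19/90
  d_1[s_2] = 1/2*4/15 + 1/6*1/15 + 0*2/15 + 1/3*4/15 = 7/30
  d_1[s_3] = 1/2*7/15 + 1/6*2/5 + 0*2/5 + 1/3*1/5 = 11/30
  d_1[s_4] = 1/2*2/15 + 1/6*1/5 + 0*2/15 + 1/3*4/15 = 17/90
d_1 = (s_1=19/90, s_2=7/30, s_3=11/30, s_4=17/90)
  d_2[s_1] = 19/90*2/15 + 7/30*1/3 + 11/30*1/3 + 17/90*4/15 = 188/675
  d_2[s_2] = 19/90*4/15 + 7/30*1/15 + 11/30*2/15 + 17/90*4/15 = 77/450
  d_2[s_3] = 19/90*7/15 + 7/30*2/5 + 11/30*2/5 + 17/90*1/5 = 254/675
  d_2[s_4] = 19/90*2/15 + 7/30*1/5 + 11/30*2/15 + 17/90*4/15 = 47/270
d_2 = (s_1=188/675, s_2=77/450, s_3=254/675, s_4=47/270)
  d_3[s_1] = 188/675*2/15 + 77/450*1/3 + 254/675*1/3 + 47/270*4/15 = 5387/20250
  d_3[s_2] = 188/675*4/15 + 77/450*1/15 + 254/675*2/15 + 47/270*4/15 = 3691/20250
  d_3[s_3] = 188/675*7/15 + 77/450*2/5 + 254/675*2/5 + 47/270*1/5 = 7771/20250
  d_3[s_4] = 188/675*2/15 + 77/450*1/5 + 254/675*2/15 + 47/270*4/15 = 3401/20250
d_3 = (s_1=5387/20250, s_2=3691/20250, s_3=7771/20250, s_4=3401/20250)
  d_4[s_1] = 5387/20250*2/15 + 3691/20250*1/3 + 7771/20250*1/3 + 3401/20250*4/15 = 40844/151875
  d_4[s_2] = 5387/20250*4/15 + 3691/20250*1/15 + 7771/20250*2/15 + 3401/20250*4/15 = 10877/60750
  d_4[s_3] = 5387/20250*7/15 + 3691/20250*2/5 + 7771/20250*2/5 + 3401/20250*1/5 = 58342/151875
  d_4[s_4] = 5387/20250*2/15 + 3691/20250*1/5 + 7771/20250*2/15 + 3401/20250*4/15 = 50993/303750
d_4 = (s_1=40844/151875, s_2=10877/60750, s_3=58342/151875, s_4=50993/303750)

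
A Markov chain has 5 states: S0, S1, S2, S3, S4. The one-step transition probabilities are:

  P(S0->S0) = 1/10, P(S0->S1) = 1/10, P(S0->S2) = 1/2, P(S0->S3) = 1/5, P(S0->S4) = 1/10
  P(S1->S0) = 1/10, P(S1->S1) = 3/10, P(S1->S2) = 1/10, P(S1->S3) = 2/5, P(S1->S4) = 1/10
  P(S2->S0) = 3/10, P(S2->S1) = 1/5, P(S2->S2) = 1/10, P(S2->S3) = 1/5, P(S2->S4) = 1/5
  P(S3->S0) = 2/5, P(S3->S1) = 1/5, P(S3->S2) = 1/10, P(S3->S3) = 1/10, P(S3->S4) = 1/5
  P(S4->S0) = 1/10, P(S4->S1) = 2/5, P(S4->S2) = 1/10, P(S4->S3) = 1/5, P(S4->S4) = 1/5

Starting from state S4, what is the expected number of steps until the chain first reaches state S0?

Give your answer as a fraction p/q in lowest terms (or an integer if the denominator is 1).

Answer: 3125/597

Derivation:
Let h_i = expected steps to first reach S0 from state i.
Boundary: h_S0 = 0.
First-step equations for the other states:
  h_S1 = 1 + 1/10*h_S0 + 3/10*h_S1 + 1/10*h_S2 + 2/5*h_S3 + 1/10*h_S4
  h_S2 = 1 + 3/10*h_S0 + 1/5*h_S1 + 1/10*h_S2 + 1/5*h_S3 + 1/5*h_S4
  h_S3 = 1 + 2/5*h_S0 + 1/5*h_S1 + 1/10*h_S2 + 1/10*h_S3 + 1/5*h_S4
  h_S4 = 1 + 1/10*h_S0 + 2/5*h_S1 + 1/10*h_S2 + 1/5*h_S3 + 1/5*h_S4

Substituting h_S0 = 0 and rearranging gives the linear system (I - Q) h = 1:
  [7/10, -1/10, -2/5, -1/10] . (h_S1, h_S2, h_S3, h_S4) = 1
  [-1/5, 9/10, -1/5, -1/5] . (h_S1, h_S2, h_S3, h_S4) = 1
  [-1/5, -1/10, 9/10, -1/5] . (h_S1, h_S2, h_S3, h_S4) = 1
  [-2/5, -1/10, -1/5, 4/5] . (h_S1, h_S2, h_S3, h_S4) = 1

Solving yields:
  h_S1 = 2975/597
  h_S2 = 2530/597
  h_S3 = 2300/597
  h_S4 = 3125/597

Starting state is S4, so the expected hitting time is h_S4 = 3125/597.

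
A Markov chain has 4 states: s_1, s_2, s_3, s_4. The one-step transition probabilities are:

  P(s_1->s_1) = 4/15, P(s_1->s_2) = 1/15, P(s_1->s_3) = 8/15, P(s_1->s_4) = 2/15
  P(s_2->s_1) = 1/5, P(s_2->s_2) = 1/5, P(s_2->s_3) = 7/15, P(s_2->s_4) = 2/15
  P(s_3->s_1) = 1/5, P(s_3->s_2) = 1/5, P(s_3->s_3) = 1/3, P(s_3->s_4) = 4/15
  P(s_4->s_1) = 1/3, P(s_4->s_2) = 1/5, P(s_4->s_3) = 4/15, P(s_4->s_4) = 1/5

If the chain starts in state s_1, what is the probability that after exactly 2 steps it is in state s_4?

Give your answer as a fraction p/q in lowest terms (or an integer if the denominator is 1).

Computing P^2 by repeated multiplication:
P^1 =
  s_1: [4/15, 1/15, 8/15, 2/15]
  s_2: [1/5, 1/5, 7/15, 2/15]
  s_3: [1/5, 1/5, 1/3, 4/15]
  s_4: [1/3, 1/5, 4/15, 1/5]
P^2 =
  s_1: [53/225, 37/225, 29/75, 16/75]
  s_2: [52/225, 13/75, 88/225, 46/225]
  s_3: [56/225, 13/75, 86/225, 44/225]
  s_4: [56/225, 7/45, 31/75, 41/225]

(P^2)[s_1 -> s_4] = 16/75

Answer: 16/75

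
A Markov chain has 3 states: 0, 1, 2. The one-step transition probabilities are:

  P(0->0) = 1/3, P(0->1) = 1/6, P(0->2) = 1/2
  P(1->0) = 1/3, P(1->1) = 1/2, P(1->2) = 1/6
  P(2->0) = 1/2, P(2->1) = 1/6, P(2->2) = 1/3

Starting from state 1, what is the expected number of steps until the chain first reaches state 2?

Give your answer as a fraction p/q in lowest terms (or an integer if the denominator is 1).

Answer: 18/5

Derivation:
Let h_i = expected steps to first reach 2 from state i.
Boundary: h_2 = 0.
First-step equations for the other states:
  h_0 = 1 + 1/3*h_0 + 1/6*h_1 + 1/2*h_2
  h_1 = 1 + 1/3*h_0 + 1/2*h_1 + 1/6*h_2

Substituting h_2 = 0 and rearranging gives the linear system (I - Q) h = 1:
  [2/3, -1/6] . (h_0, h_1) = 1
  [-1/3, 1/2] . (h_0, h_1) = 1

Solving yields:
  h_0 = 12/5
  h_1 = 18/5

Starting state is 1, so the expected hitting time is h_1 = 18/5.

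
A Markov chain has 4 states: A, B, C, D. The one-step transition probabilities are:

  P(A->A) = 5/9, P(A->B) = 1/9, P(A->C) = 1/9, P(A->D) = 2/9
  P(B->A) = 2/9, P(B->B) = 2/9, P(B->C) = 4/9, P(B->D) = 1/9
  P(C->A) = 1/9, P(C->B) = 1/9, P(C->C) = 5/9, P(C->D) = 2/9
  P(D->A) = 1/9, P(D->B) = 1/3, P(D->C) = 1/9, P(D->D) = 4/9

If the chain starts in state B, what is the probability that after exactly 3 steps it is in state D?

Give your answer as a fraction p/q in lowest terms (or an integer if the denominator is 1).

Answer: 185/729

Derivation:
Computing P^3 by repeated multiplication:
P^1 =
  A: [5/9, 1/9, 1/9, 2/9]
  B: [2/9, 2/9, 4/9, 1/9]
  C: [1/9, 1/9, 5/9, 2/9]
  D: [1/9, 1/3, 1/9, 4/9]
P^2 =
  A: [10/27, 14/81, 16/81, 7/27]
  B: [19/81, 13/81, 31/81, 2/9]
  C: [14/81, 14/81, 32/81, 7/27]
  D: [16/81, 20/81, 22/81, 23/81]
P^3 =
  A: [215/729, 137/729, 187/729, 190/729]
  B: [170/729, 130/729, 244/729, 185/729]
  C: [151/729, 137/729, 251/729, 190/729]
  D: [55/243, 49/243, 229/729, 188/729]

(P^3)[B -> D] = 185/729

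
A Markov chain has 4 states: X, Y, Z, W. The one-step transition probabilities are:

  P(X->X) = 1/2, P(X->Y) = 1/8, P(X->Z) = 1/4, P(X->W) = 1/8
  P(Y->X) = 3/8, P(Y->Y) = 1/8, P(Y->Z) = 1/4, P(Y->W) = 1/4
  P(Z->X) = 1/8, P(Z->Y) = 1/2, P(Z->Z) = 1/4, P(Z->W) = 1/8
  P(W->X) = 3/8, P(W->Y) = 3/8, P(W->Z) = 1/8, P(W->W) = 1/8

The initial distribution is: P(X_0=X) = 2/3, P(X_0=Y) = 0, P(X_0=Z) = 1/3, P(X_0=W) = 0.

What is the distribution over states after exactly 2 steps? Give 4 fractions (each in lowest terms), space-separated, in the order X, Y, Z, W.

Propagating the distribution step by step (d_{t+1} = d_t * P):
d_0 = (X=2/3, Y=0, Z=1/3, W=0)
  d_1[X] = 2/3*1/2 + 0*3/8 + 1/3*1/8 + 0*3/8 = 3/8
  d_1[Y] = 2/3*1/8 + 0*1/8 + 1/3*1/2 + 0*3/8 = 1/4
  d_1[Z] = 2/3*1/4 + 0*1/4 + 1/3*1/4 + 0*1/8 = 1/4
  d_1[W] = 2/3*1/8 + 0*1/4 + 1/3*1/8 + 0*1/8 = 1/8
d_1 = (X=3/8, Y=1/4, Z=1/4, W=1/8)
  d_2[X] = 3/8*1/2 + 1/4*3/8 + 1/4*1/8 + 1/8*3/8 = 23/64
  d_2[Y] = 3/8*1/8 + 1/4*1/8 + 1/4*1/2 + 1/8*3/8 = 1/4
  d_2[Z] = 3/8*1/4 + 1/4*1/4 + 1/4*1/4 + 1/8*1/8 = 15/64
  d_2[W] = 3/8*1/8 + 1/4*1/4 + 1/4*1/8 + 1/8*1/8 = 5/32
d_2 = (X=23/64, Y=1/4, Z=15/64, W=5/32)

Answer: 23/64 1/4 15/64 5/32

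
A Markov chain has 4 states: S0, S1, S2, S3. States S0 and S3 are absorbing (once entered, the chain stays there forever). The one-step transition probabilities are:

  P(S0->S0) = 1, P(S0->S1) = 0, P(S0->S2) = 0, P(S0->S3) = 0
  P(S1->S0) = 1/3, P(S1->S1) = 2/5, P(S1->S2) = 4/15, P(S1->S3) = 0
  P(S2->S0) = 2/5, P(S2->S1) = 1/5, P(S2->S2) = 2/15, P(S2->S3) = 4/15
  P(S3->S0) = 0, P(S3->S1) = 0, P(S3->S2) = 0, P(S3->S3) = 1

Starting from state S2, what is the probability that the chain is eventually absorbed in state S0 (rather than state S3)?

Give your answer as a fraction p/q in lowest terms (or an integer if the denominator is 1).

Let a_i = P(absorbed in S0 | start in state i).
Boundary conditions: a_S0 = 1, a_S3 = 0.
For each transient state i, a_i = sum_j P(i->j) * a_j:
  a_S1 = 1/3*a_S0 + 2/5*a_S1 + 4/15*a_S2 + 0*a_S3
  a_S2 = 2/5*a_S0 + 1/5*a_S1 + 2/15*a_S2 + 4/15*a_S3

Substituting a_S0 = 1 and a_S3 = 0, rearrange to (I - Q) a = r where r[i] = P(i -> S0):
  [3/5, -4/15] . (a_S1, a_S2) = 1/3
  [-1/5, 13/15] . (a_S1, a_S2) = 2/5

Solving yields:
  a_S1 = 89/105
  a_S2 = 23/35

Starting state is S2, so the absorption probability is a_S2 = 23/35.

Answer: 23/35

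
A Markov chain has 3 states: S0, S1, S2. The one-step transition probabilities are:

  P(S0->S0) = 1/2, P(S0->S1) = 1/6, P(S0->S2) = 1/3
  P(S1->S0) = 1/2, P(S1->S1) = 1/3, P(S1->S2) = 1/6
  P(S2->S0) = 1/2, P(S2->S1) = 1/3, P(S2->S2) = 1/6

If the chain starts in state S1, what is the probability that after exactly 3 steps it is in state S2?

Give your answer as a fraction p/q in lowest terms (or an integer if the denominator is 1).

Computing P^3 by repeated multiplication:
P^1 =
  S0: [1/2, 1/6, 1/3]
  S1: [1/2, 1/3, 1/6]
  S2: [1/2, 1/3, 1/6]
P^2 =
  S0: [1/2, 1/4, 1/4]
  S1: [1/2, 1/4, 1/4]
  S2: [1/2, 1/4, 1/4]
P^3 =
  S0: [1/2, 1/4, 1/4]
  S1: [1/2, 1/4, 1/4]
  S2: [1/2, 1/4, 1/4]

(P^3)[S1 -> S2] = 1/4

Answer: 1/4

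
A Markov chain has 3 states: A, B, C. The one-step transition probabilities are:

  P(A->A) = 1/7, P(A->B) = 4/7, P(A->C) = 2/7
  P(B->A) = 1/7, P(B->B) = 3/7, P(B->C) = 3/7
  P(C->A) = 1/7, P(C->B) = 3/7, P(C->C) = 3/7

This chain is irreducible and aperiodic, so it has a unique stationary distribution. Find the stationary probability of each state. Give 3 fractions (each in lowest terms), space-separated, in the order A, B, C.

Answer: 1/7 22/49 20/49

Derivation:
The stationary distribution satisfies pi = pi * P, i.e.:
  pi_A = 1/7*pi_A + 1/7*pi_B + 1/7*pi_C
  pi_B = 4/7*pi_A + 3/7*pi_B + 3/7*pi_C
  pi_C = 2/7*pi_A + 3/7*pi_B + 3/7*pi_C
with normalization: pi_A + pi_B + pi_C = 1.

Using the first 2 balance equations plus normalization, the linear system A*pi = b is:
  [-6/7, 1/7, 1/7] . pi = 0
  [4/7, -4/7, 3/7] . pi = 0
  [1, 1, 1] . pi = 1

Solving yields:
  pi_A = 1/7
  pi_B = 22/49
  pi_C = 20/49

Verification (pi * P):
  1/7*1/7 + 22/49*1/7 + 20/49*1/7 = 1/7 = pi_A  (ok)
  1/7*4/7 + 22/49*3/7 + 20/49*3/7 = 22/49 = pi_B  (ok)
  1/7*2/7 + 22/49*3/7 + 20/49*3/7 = 20/49 = pi_C  (ok)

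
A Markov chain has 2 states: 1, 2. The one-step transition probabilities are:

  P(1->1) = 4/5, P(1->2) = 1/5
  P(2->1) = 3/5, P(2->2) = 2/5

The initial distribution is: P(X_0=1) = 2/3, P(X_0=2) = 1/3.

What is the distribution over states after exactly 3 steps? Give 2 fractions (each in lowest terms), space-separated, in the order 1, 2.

Propagating the distribution step by step (d_{t+1} = d_t * P):
d_0 = (1=2/3, 2=1/3)
  d_1[1] = 2/3*4/5 + 1/3*3/5 = 11/15
  d_1[2] = 2/3*1/5 + 1/3*2/5 = 4/15
d_1 = (1=11/15, 2=4/15)
  d_2[1] = 11/15*4/5 + 4/15*3/5 = 56/75
  d_2[2] = 11/15*1/5 + 4/15*2/5 = 19/75
d_2 = (1=56/75, 2=19/75)
  d_3[1] = 56/75*4/5 + 19/75*3/5 = 281/375
  d_3[2] = 56/75*1/5 + 19/75*2/5 = 94/375
d_3 = (1=281/375, 2=94/375)

Answer: 281/375 94/375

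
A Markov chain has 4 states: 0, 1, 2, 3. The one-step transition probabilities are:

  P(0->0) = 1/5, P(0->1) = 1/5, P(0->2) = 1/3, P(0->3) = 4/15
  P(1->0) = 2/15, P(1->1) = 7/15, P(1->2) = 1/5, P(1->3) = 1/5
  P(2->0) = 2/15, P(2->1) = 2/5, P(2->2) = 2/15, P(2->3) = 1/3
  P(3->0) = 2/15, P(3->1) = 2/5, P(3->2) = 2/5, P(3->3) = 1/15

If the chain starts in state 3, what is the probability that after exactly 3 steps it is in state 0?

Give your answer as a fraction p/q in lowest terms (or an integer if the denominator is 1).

Computing P^3 by repeated multiplication:
P^1 =
  0: [1/5, 1/5, 1/3, 4/15]
  1: [2/15, 7/15, 1/5, 1/5]
  2: [2/15, 2/5, 2/15, 1/3]
  3: [2/15, 2/5, 2/5, 1/15]
P^2 =
  0: [11/75, 28/75, 58/225, 2/9]
  1: [32/225, 91/225, 11/45, 47/225]
  2: [32/225, 2/5, 62/225, 41/225]
  3: [32/225, 2/5, 46/225, 19/75]
P^3 =
  0: [161/1125, 89/225, 833/3375, 724/3375]
  1: [482/3375, 269/675, 11/45, 241/1125]
  2: [482/3375, 448/1125, 32/135, 749/3375]
  3: [482/3375, 448/1125, 32/125, 137/675]

(P^3)[3 -> 0] = 482/3375

Answer: 482/3375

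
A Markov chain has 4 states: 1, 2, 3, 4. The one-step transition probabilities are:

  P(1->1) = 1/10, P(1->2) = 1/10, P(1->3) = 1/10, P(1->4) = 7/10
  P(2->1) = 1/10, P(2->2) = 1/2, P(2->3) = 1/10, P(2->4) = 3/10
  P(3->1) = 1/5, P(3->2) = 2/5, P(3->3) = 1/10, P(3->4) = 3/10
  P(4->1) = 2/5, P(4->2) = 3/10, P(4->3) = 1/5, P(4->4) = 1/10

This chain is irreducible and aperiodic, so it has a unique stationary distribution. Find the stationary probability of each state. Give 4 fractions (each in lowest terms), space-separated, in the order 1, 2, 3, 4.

The stationary distribution satisfies pi = pi * P, i.e.:
  pi_1 = 1/10*pi_1 + 1/10*pi_2 + 1/5*pi_3 + 2/5*pi_4
  pi_2 = 1/10*pi_1 + 1/2*pi_2 + 2/5*pi_3 + 3/10*pi_4
  pi_3 = 1/10*pi_1 + 1/10*pi_2 + 1/10*pi_3 + 1/5*pi_4
  pi_4 = 7/10*pi_1 + 3/10*pi_2 + 3/10*pi_3 + 1/10*pi_4
with normalization: pi_1 + pi_2 + pi_3 + pi_4 = 1.

Using the first 3 balance equations plus normalization, the linear system A*pi = b is:
  [-9/10, 1/10, 1/5, 2/5] . pi = 0
  [1/10, -1/2, 2/5, 3/10] . pi = 0
  [1/10, 1/10, -9/10, 1/5] . pi = 0
  [1, 1, 1, 1] . pi = 1

Solving yields:
  pi_1 = 225/1076
  pi_2 = 365/1076
  pi_3 = 71/538
  pi_4 = 86/269

Verification (pi * P):
  225/1076*1/10 + 365/1076*1/10 + 71/538*1/5 + 86/269*2/5 = 225/1076 = pi_1  (ok)
  225/1076*1/10 + 365/1076*1/2 + 71/538*2/5 + 86/269*3/10 = 365/1076 = pi_2  (ok)
  225/1076*1/10 + 365/1076*1/10 + 71/538*1/10 + 86/269*1/5 = 71/538 = pi_3  (ok)
  225/1076*7/10 + 365/1076*3/10 + 71/538*3/10 + 86/269*1/10 = 86/269 = pi_4  (ok)

Answer: 225/1076 365/1076 71/538 86/269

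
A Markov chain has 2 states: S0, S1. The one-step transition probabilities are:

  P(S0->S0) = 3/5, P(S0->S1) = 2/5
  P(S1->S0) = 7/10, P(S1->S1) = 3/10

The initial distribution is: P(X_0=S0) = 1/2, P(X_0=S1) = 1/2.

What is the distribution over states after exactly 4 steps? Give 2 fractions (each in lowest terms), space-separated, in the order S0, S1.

Answer: 12727/20000 7273/20000

Derivation:
Propagating the distribution step by step (d_{t+1} = d_t * P):
d_0 = (S0=1/2, S1=1/2)
  d_1[S0] = 1/2*3/5 + 1/2*7/10 = 13/20
  d_1[S1] = 1/2*2/5 + 1/2*3/10 = 7/20
d_1 = (S0=13/20, S1=7/20)
  d_2[S0] = 13/20*3/5 + 7/20*7/10 = 127/200
  d_2[S1] = 13/20*2/5 + 7/20*3/10 = 73/200
d_2 = (S0=127/200, S1=73/200)
  d_3[S0] = 127/200*3/5 + 73/200*7/10 = 1273/2000
  d_3[S1] = 127/200*2/5 + 73/200*3/10 = 727/2000
d_3 = (S0=1273/2000, S1=727/2000)
  d_4[S0] = 1273/2000*3/5 + 727/2000*7/10 = 12727/20000
  d_4[S1] = 1273/2000*2/5 + 727/2000*3/10 = 7273/20000
d_4 = (S0=12727/20000, S1=7273/20000)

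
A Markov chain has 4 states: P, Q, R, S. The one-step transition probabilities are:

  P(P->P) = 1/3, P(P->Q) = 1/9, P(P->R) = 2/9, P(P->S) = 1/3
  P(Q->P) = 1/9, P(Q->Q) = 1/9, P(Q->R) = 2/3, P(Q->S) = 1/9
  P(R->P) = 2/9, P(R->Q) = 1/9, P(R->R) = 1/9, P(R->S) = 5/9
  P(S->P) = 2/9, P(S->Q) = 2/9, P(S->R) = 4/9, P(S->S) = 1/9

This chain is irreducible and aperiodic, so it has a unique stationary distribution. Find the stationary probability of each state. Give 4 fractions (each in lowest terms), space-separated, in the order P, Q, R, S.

Answer: 16/69 10/69 22/69 7/23

Derivation:
The stationary distribution satisfies pi = pi * P, i.e.:
  pi_P = 1/3*pi_P + 1/9*pi_Q + 2/9*pi_R + 2/9*pi_S
  pi_Q = 1/9*pi_P + 1/9*pi_Q + 1/9*pi_R + 2/9*pi_S
  pi_R = 2/9*pi_P + 2/3*pi_Q + 1/9*pi_R + 4/9*pi_S
  pi_S = 1/3*pi_P + 1/9*pi_Q + 5/9*pi_R + 1/9*pi_S
with normalization: pi_P + pi_Q + pi_R + pi_S = 1.

Using the first 3 balance equations plus normalization, the linear system A*pi = b is:
  [-2/3, 1/9, 2/9, 2/9] . pi = 0
  [1/9, -8/9, 1/9, 2/9] . pi = 0
  [2/9, 2/3, -8/9, 4/9] . pi = 0
  [1, 1, 1, 1] . pi = 1

Solving yields:
  pi_P = 16/69
  pi_Q = 10/69
  pi_R = 22/69
  pi_S = 7/23

Verification (pi * P):
  16/69*1/3 + 10/69*1/9 + 22/69*2/9 + 7/23*2/9 = 16/69 = pi_P  (ok)
  16/69*1/9 + 10/69*1/9 + 22/69*1/9 + 7/23*2/9 = 10/69 = pi_Q  (ok)
  16/69*2/9 + 10/69*2/3 + 22/69*1/9 + 7/23*4/9 = 22/69 = pi_R  (ok)
  16/69*1/3 + 10/69*1/9 + 22/69*5/9 + 7/23*1/9 = 7/23 = pi_S  (ok)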